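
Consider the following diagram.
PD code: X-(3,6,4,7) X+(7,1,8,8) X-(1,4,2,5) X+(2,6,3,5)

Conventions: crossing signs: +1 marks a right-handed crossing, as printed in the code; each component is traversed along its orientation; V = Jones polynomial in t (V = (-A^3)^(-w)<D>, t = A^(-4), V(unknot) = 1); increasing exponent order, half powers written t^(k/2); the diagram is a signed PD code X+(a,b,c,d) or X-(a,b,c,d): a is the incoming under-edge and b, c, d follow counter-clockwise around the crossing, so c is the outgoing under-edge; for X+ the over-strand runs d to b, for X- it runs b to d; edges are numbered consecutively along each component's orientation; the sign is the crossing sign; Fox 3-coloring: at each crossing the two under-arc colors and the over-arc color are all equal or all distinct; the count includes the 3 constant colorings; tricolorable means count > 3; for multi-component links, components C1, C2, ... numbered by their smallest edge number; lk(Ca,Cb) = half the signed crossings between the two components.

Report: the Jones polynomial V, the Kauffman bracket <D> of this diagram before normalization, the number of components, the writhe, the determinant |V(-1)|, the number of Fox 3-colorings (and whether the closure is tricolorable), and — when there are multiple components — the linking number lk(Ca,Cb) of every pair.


V(t) = 1
bracket: 1, w = 0
1 component, writhe 0, over 4 crossings
det 1, colorings 3 of 3^4 — not tricolorable
observation: det 1 = |V(-1)|; not divisible by 3, so not tricolorable


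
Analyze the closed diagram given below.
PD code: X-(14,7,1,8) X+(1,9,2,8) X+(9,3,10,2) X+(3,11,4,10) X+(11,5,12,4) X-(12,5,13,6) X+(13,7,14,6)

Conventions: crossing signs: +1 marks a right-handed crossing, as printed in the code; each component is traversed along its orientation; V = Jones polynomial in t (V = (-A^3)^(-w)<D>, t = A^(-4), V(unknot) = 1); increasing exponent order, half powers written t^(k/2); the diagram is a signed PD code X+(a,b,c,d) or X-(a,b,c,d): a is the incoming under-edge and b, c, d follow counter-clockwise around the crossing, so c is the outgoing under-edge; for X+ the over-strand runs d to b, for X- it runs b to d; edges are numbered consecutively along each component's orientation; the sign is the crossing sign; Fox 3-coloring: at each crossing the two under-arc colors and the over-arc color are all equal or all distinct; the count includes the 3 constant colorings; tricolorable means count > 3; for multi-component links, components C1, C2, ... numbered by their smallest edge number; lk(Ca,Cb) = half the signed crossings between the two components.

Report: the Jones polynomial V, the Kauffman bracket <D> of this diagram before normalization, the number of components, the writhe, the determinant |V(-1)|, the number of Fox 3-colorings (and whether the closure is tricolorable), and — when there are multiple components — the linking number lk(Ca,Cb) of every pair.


Jones polynomial: V(t) = t + t^3 - t^4
<D> = A^-7 - A^-3 - A^5; writhe +3
components 1, writhe +3 (7 crossings)
3-colorings: 9 of 3^7, det 3 — tricolorable
note: det 3 = |V(-1)|; divisible by 3, so tricolorable


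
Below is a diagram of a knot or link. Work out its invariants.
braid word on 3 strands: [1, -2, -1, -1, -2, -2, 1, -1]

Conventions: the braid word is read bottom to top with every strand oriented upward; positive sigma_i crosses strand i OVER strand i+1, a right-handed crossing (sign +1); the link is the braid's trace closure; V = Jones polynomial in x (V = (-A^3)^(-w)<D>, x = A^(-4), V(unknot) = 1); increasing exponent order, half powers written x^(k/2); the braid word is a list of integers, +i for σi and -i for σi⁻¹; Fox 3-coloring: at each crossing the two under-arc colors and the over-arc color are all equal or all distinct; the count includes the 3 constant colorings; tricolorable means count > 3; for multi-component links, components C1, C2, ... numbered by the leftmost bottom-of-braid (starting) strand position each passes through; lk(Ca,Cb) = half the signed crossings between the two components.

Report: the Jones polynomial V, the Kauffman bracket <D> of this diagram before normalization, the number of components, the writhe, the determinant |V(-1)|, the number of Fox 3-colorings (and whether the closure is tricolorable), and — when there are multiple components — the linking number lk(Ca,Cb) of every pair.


V(x) = -x^-6 + x^-5 - x^-4 + 2x^-3 - x^-2 + x^-1
bracket: A^-8 - A^-4 + 2 - A^4 + A^8 - A^12, w = -4
1 component, writhe -4, over 8 crossings
det 7, colorings 3 of 3^8 — not tricolorable
observation: w = -4 shifts under R1 moves; the (-A^3)^(4) factor cancels that in V


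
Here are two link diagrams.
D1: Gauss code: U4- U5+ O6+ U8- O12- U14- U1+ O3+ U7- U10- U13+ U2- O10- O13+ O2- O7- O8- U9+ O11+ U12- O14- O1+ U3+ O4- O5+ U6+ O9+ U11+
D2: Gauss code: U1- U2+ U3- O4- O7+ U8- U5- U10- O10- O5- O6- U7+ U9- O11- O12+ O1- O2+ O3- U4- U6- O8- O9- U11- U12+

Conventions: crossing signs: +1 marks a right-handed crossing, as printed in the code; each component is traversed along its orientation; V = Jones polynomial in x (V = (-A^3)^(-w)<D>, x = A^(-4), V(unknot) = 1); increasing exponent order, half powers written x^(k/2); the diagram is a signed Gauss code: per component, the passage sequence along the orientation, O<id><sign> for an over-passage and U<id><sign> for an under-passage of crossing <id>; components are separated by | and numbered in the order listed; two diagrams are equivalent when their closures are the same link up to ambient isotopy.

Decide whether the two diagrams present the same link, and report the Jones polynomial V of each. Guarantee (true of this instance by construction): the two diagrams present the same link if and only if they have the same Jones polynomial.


equivalent: no
V(D1) = x + x^3 - x^4  (w 0, c 14, <D> = -A^-16 + A^-12 + A^-4)
D2 (bracket A^-14 - A^-10 + 2A^-6 - A^-2 + A^2 - A^6; 12 crossings at w = -6): V = -x^-6 + x^-5 - x^-4 + 2x^-3 - x^-2 + x^-1
why: 2 classes among 2 diagrams; unequal V(x) rules out equality


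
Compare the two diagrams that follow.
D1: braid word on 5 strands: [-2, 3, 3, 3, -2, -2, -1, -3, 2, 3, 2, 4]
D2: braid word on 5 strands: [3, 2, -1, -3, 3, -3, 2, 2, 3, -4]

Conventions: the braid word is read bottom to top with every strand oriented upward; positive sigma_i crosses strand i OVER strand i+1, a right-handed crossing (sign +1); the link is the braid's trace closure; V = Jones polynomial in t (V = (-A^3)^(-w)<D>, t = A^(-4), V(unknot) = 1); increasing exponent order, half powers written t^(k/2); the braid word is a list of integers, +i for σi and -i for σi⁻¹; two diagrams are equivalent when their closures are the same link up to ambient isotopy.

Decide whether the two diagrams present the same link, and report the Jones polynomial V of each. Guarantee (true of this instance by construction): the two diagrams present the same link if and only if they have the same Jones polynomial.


equivalent: no
V(D1) = t^-1 - 1 + 2t - 2t^2 + 2t^3 - 2t^4 + t^5  (w +2, c 12, <D> = A^-14 - 2A^-10 + 2A^-6 - 2A^-2 + 2A^2 - A^6 + A^10)
D2 (bracket -A^-18 + A^-14 - A^-10 + 2A^-6 - A^-2 + A^2; 10 crossings at w = +2): V = t - t^2 + 2t^3 - t^4 + t^5 - t^6
why: V(t) takes 2 values over 2 diagrams, fixing the grouping


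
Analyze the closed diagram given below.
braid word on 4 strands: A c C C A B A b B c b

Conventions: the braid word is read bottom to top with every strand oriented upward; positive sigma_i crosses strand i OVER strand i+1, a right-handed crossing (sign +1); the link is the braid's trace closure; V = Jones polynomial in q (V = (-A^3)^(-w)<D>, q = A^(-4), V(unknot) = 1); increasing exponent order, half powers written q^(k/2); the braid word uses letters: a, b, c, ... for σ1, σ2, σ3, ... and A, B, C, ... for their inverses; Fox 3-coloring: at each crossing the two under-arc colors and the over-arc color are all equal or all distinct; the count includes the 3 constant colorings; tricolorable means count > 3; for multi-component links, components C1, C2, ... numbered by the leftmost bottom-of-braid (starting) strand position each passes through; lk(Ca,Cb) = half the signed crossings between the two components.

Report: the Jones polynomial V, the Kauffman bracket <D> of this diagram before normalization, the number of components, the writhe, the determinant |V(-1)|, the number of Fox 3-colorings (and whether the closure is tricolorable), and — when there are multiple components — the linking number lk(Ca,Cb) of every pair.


V(q) = -q^-4 + q^-3 + q^-1
bracket: -A^-5 - A^3 + A^7, w = -3
1 component, writhe -3, over 11 crossings
det 3, colorings 9 of 3^11 — tricolorable
observation: w = -3 (over 11 crossings) is diagram-only; (-A^3)^(3) removes it from V


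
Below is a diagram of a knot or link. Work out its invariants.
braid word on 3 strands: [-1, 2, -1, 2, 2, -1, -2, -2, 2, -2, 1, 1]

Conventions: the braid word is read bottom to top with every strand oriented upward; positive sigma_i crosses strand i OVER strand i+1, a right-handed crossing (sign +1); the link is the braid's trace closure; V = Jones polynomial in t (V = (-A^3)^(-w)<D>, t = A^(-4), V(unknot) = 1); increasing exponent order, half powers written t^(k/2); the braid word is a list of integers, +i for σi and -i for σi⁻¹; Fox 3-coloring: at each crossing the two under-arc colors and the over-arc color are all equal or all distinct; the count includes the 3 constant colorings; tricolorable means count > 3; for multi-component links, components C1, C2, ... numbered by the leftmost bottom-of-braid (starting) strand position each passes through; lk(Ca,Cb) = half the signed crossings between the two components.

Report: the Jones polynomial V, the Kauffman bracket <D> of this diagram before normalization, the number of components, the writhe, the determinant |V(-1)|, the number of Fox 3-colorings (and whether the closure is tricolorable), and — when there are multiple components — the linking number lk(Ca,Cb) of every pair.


V = -t^-3 + t^-2 - t^-1 + 3 - t + t^2 - t^3
<D> = -A^-12 + A^-8 - A^-4 + 3 - A^4 + A^8 - A^12 (w = 0)
1 component over 12 crossings, w = 0
27 Fox colorings among 3^12, |V(-1)| = 9: tricolorable
why: free reduction leaves σ1⁻¹ σ2 σ1⁻¹ σ2 σ2 σ1⁻¹ σ2⁻¹ σ2⁻¹ σ1 σ1 of the original 12 letters


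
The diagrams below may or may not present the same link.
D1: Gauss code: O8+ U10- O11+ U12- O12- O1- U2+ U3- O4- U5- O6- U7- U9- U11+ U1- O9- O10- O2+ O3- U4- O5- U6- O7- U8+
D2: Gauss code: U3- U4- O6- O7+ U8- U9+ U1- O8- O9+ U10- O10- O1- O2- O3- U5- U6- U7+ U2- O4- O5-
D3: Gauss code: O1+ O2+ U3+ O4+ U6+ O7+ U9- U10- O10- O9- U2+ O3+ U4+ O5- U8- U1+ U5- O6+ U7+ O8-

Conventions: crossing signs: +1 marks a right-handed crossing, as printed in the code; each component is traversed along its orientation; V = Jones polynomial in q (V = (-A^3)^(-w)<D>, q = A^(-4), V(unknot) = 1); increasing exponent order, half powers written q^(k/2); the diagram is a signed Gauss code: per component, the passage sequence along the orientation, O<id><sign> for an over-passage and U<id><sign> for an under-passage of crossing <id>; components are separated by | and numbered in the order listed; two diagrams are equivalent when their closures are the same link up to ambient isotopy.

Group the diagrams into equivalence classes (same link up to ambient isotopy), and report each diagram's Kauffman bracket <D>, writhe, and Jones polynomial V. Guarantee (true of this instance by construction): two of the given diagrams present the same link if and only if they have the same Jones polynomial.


classes: {D1} | {D2} | {D3}
V(D1) = -q^-7 + q^-6 - q^-5 + q^-4 + q^-2  [12 crossings, <D> = A^-10 + A^-2 - A^2 + A^6 - A^10, w = -6]
V(D2) = -q^-4 + q^-3 + q^-1  (w -6, c 10, <D> = A^-14 + A^-6 - A^-2)
D3 (bracket -A^-22 + A^-18 - A^-14 + A^-10 + A^-2; 10 crossings at w = +2): V = q^2 + q^4 - q^5 + q^6 - q^7
note: 3 values of V(q) split the 3 diagrams


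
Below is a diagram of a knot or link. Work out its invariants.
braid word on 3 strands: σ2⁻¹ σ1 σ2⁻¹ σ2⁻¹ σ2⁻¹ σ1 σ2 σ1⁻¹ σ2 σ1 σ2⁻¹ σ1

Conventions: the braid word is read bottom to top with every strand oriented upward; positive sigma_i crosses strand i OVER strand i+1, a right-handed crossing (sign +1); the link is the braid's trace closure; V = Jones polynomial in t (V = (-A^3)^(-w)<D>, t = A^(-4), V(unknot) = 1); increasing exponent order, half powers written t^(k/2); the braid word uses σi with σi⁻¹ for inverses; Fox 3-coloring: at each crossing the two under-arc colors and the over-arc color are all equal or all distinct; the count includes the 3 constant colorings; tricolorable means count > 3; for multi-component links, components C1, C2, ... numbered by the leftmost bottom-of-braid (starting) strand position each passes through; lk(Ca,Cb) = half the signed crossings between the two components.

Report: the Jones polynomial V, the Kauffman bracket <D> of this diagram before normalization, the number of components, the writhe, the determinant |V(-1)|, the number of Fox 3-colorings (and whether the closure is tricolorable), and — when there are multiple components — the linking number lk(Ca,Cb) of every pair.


V = t^-5 - 2t^-4 + 2t^-3 - 3t^-2 + 4t^-1 - 3 + 4t - 3t^2 + 2t^3 - 2t^4 + t^5
<D> = A^-20 - 2A^-16 + 2A^-12 - 3A^-8 + 4A^-4 - 3 + 4A^4 - 3A^8 + 2A^12 - 2A^16 + A^20 (w = 0)
1 component over 12 crossings, w = 0
27 Fox colorings among 3^12, |V(-1)| = 27: tricolorable
why: V is palindromic (span 10, det 27): t -> 1/t fixes it; necessary, not sufficient, for amphichirality


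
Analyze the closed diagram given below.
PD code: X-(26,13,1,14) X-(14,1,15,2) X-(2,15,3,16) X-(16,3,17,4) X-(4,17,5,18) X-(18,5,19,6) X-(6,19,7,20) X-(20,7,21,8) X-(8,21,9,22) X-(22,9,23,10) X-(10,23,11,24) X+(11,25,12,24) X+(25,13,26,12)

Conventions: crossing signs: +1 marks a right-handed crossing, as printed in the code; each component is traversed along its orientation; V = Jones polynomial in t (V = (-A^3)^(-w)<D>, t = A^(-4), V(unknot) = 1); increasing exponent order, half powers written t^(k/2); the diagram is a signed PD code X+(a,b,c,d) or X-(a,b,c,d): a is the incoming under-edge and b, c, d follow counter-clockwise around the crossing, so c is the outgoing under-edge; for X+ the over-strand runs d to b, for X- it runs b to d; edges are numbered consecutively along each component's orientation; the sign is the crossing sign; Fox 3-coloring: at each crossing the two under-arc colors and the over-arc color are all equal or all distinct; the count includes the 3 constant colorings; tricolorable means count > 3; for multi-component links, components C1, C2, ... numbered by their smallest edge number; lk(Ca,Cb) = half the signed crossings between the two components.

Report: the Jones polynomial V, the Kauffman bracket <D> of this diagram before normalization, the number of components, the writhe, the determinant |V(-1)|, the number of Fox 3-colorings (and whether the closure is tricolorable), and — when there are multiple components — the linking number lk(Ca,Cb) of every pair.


V = -t^-13 + t^-12 - t^-11 + t^-10 - t^-9 + t^-8 - t^-7 + t^-6 + t^-4
<D> = -A^-11 - A^-3 + A - A^5 + A^9 - A^13 + A^17 - A^21 + A^25 (w = -9)
1 component over 13 crossings, w = -9
9 Fox colorings among 3^13, |V(-1)| = 9: tricolorable
why: |V(-1)| = 9: so tricolorable, since 3 divides 9


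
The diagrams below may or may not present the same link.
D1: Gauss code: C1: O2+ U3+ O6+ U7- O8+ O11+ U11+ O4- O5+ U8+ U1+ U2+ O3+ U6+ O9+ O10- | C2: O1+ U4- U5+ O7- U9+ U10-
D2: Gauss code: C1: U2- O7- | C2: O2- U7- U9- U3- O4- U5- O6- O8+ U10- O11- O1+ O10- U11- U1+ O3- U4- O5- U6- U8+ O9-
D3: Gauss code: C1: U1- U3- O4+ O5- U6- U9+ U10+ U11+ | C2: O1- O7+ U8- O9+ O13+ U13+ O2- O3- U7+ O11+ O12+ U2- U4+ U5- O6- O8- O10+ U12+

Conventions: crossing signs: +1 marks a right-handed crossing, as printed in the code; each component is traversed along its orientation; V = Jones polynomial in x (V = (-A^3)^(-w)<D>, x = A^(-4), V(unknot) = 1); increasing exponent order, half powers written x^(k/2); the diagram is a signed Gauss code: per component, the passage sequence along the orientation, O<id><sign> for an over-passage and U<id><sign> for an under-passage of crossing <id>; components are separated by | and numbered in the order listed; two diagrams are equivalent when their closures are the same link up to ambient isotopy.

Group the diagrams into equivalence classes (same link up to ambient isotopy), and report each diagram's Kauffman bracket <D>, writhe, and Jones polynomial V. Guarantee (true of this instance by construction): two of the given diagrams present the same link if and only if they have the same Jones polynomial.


equivalence classes: {D1} | {D2} | {D3}
D1 (bracket -A^-3 + A^5 + A^9 + A^13; 11 crossings at w = +5): V = -x^(1/2) - x^(3/2) - x^(5/2) + x^(9/2)
D2 (bracket A^-15 + 2A^-7 - A^-3 + A - A^5; 11 crossings at w = -7): V = x^(-13/2) - x^(-11/2) + x^(-9/2) - 2x^(-7/2) - x^(-3/2)
V(D3) = -x^(-5/2) - x^(5/2)  (w +1, c 13, <D> = A^-7 + A^13)
observation: comparing 3 Jones polynomials yields 3 groups


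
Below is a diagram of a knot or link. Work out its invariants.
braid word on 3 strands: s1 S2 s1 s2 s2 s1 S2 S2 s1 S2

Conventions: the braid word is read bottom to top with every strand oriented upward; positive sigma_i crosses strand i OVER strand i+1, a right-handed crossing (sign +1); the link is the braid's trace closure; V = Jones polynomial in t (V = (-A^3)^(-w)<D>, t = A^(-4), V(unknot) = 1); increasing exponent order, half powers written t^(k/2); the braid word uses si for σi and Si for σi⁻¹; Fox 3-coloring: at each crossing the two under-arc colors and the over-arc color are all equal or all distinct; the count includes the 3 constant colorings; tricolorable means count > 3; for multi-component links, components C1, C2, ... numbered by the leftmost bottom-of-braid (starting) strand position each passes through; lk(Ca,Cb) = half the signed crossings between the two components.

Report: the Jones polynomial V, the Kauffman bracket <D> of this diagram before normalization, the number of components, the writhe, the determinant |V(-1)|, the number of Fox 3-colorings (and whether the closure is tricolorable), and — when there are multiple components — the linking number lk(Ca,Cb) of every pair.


V(t) = t^-2 - 2t^-1 + 3 - 3t + 4t^2 - 3t^3 + 2t^4 - 2t^5 + t^6
bracket: A^-18 - 2A^-14 + 2A^-10 - 3A^-6 + 4A^-2 - 3A^2 + 3A^6 - 2A^10 + A^14, w = +2
1 component, writhe +2, over 10 crossings
det 21, colorings 9 of 3^10 — tricolorable
observation: |V(-1)| = 21: so tricolorable, since 3 divides 21


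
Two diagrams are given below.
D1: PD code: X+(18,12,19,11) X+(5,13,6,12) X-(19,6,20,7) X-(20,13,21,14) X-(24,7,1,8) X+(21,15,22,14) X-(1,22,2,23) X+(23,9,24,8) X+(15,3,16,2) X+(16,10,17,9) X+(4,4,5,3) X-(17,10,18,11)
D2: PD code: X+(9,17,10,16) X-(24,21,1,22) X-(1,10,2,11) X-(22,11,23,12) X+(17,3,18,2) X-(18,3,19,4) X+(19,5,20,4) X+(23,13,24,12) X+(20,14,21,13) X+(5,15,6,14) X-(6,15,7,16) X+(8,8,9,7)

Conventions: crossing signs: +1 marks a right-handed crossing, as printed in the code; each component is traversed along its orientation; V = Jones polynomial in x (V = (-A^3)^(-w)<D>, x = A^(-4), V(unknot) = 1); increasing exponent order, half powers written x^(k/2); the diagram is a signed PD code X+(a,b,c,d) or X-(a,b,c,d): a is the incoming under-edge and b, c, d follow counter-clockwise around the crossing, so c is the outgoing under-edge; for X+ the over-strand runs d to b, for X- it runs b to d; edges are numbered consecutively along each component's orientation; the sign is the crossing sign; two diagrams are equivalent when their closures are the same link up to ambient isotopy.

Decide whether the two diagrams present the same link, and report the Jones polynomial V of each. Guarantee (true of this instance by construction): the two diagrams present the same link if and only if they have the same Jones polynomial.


equivalent: yes
V(D1) = 1  (w +2, c 12, <D> = A^6)
V(D2) = 1  (w +2, c 12, <D> = A^6)
why: Reidemeister moves carry D1 (12 crossings) to D2 (12)


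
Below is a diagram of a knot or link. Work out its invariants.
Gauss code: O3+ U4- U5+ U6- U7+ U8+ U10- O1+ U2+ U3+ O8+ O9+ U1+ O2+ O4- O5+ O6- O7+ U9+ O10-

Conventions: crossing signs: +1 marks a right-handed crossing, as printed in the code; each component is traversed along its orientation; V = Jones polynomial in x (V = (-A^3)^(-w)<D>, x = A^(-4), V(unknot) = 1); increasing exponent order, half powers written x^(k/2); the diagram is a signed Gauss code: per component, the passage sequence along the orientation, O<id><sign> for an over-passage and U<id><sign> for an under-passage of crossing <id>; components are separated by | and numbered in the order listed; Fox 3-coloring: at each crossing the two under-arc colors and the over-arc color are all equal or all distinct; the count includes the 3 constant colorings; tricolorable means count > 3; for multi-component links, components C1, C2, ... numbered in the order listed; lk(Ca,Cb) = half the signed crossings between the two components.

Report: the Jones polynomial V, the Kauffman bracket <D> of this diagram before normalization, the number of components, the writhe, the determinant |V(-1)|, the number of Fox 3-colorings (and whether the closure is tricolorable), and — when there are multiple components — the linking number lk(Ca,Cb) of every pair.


V(x) = x - x^2 + 2x^3 - x^4 + x^5 - x^6
bracket: -A^-12 + A^-8 - A^-4 + 2 - A^4 + A^8, w = +4
1 component, writhe +4, over 10 crossings
det 7, colorings 3 of 3^10 — not tricolorable
observation: V spans 5 powers of x: at least 5 crossings in any diagram


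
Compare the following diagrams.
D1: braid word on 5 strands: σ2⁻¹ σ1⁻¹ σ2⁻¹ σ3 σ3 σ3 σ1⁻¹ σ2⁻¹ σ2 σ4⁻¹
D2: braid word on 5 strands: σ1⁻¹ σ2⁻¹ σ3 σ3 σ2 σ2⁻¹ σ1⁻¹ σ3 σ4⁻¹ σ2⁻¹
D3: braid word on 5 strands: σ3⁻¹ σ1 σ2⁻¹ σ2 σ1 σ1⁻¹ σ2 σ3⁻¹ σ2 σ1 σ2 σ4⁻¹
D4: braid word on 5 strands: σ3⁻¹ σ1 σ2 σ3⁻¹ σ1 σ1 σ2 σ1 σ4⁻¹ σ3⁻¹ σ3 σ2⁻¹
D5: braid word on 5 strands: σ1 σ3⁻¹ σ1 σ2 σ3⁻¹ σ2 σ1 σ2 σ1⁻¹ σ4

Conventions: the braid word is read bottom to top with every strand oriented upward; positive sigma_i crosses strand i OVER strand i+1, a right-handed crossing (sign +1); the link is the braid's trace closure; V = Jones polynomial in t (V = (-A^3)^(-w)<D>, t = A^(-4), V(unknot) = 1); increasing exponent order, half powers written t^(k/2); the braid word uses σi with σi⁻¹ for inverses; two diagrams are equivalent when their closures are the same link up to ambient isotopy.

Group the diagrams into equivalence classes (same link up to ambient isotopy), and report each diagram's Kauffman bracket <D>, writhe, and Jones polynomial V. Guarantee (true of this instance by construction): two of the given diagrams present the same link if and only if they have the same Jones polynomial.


equivalence classes: {D1, D2} | {D3, D4, D5}
D1 (bracket -A^-18 + A^-14 - A^-10 + 3A^-6 - A^-2 + A^2 - A^6; 10 crossings at w = -2): V = -t^-3 + t^-2 - t^-1 + 3 - t + t^2 - t^3
V(D2) = -t^-3 + t^-2 - t^-1 + 3 - t + t^2 - t^3  (w -2, c 10, <D> = -A^-18 + A^-14 - A^-10 + 3A^-6 - A^-2 + A^2 - A^6)
V(D3) = t^-1 - 1 + 2t - 2t^2 + 2t^3 - 2t^4 + t^5  (w +2, c 12, <D> = A^-14 - 2A^-10 + 2A^-6 - 2A^-2 + 2A^2 - A^6 + A^10)
D4 (bracket A^-14 - 2A^-10 + 2A^-6 - 2A^-2 + 2A^2 - A^6 + A^10; 12 crossings at w = +2): V = t^-1 - 1 + 2t - 2t^2 + 2t^3 - 2t^4 + t^5
V(D5) = t^-1 - 1 + 2t - 2t^2 + 2t^3 - 2t^4 + t^5  [10 crossings, <D> = A^-8 - 2A^-4 + 2 - 2A^4 + 2A^8 - A^12 + A^16, w = +4]
observation: 2 classes among 5 diagrams; unequal V(t) rules out equality


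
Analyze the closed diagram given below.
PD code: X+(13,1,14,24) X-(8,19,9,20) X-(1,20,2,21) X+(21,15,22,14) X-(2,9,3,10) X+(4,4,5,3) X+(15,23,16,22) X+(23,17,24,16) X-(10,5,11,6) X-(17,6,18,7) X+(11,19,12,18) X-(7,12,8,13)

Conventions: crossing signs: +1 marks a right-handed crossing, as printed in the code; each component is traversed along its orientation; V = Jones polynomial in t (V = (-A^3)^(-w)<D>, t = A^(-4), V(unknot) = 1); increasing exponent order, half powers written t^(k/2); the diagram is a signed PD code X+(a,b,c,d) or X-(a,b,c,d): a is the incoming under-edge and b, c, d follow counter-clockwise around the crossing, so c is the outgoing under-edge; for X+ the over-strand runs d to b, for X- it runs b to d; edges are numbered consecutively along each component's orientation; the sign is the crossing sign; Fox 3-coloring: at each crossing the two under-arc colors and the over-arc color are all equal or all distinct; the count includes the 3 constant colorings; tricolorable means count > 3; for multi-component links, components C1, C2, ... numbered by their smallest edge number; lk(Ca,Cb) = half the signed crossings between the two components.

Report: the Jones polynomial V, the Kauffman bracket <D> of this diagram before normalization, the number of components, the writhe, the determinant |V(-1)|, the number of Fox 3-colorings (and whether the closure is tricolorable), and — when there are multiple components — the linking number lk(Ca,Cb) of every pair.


V = -t^-5 + 2t^-4 - 4t^-3 + 7t^-2 - 7t^-1 + 8 - 7t + 5t^2 - 3t^3 + t^4
<D> = A^-16 - 3A^-12 + 5A^-8 - 7A^-4 + 8 - 7A^4 + 7A^8 - 4A^12 + 2A^16 - A^20 (w = 0)
1 component over 12 crossings, w = 0
9 Fox colorings among 3^12, |V(-1)| = 45: tricolorable
why: w = 0 (over 12 crossings) is diagram-only; (-A^3)^(0) removes it from V


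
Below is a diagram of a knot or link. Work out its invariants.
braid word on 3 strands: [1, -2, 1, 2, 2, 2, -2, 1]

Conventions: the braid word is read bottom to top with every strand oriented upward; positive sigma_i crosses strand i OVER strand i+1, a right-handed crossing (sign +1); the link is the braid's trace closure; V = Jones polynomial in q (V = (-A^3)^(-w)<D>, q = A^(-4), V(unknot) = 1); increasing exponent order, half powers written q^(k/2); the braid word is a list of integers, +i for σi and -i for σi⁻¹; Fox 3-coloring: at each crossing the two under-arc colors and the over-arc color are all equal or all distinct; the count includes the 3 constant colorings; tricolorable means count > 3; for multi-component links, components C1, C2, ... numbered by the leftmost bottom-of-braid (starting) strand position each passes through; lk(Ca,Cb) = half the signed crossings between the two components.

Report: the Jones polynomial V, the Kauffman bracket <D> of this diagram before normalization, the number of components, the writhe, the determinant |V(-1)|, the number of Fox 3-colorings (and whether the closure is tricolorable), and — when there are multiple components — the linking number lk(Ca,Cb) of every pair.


V(q) = q - q^2 + 2q^3 - q^4 + q^5 - q^6
bracket: -A^-12 + A^-8 - A^-4 + 2 - A^4 + A^8, w = +4
1 component, writhe +4, over 8 crossings
det 7, colorings 3 of 3^8 — not tricolorable
observation: V spans 5 powers of q: at least 5 crossings in any diagram


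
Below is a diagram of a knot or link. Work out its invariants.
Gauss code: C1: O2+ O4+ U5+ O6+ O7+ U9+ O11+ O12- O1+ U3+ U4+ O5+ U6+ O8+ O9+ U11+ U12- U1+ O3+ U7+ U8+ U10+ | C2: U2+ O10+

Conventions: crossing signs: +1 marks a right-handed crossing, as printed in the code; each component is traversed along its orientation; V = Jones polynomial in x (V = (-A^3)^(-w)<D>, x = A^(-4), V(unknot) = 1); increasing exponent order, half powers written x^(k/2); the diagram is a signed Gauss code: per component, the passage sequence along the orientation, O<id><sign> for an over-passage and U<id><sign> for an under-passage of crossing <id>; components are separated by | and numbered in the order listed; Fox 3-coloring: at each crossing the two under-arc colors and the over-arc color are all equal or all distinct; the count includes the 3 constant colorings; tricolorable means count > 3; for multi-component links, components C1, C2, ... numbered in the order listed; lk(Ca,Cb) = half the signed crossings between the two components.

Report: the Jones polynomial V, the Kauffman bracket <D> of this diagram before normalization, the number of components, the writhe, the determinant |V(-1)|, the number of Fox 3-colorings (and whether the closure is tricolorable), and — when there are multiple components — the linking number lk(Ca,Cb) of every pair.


Jones polynomial: V(x) = -x^(7/2) - 2x^(11/2) + x^(13/2) - 2x^(15/2) + 2x^(17/2) - 2x^(19/2) + 2x^(21/2) - x^(23/2) + x^(25/2)
<D> = A^-20 - A^-16 + 2A^-12 - 2A^-8 + 2A^-4 - 2 + A^4 - 2A^8 - A^16; writhe +10
components 2, writhe +10 (12 crossings)
linking number lk(C1,C2) = +1
3-colorings: 3 of 3^12, det 14 — not tricolorable
note: w = +10 (over 12 crossings) is diagram-only; (-A^3)^(-10) removes it from V


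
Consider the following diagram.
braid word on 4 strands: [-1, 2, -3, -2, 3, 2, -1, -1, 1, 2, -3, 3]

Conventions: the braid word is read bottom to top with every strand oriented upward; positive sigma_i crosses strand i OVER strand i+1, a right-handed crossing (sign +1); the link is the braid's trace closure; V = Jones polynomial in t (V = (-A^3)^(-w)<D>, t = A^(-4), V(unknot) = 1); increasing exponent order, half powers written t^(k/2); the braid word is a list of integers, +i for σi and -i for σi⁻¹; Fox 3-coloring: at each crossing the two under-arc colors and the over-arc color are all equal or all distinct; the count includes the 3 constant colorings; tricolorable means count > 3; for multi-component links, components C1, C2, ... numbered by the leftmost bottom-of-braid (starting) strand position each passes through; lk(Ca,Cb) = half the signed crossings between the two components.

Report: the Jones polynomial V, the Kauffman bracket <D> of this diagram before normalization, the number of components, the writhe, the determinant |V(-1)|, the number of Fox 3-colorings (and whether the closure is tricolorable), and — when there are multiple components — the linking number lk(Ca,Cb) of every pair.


V(t) = -t^(-3/2) + t^(-1/2) - 2t^(1/2) + t^(3/2) - 2t^(5/2) + t^(7/2)
bracket: A^-14 - 2A^-10 + A^-6 - 2A^-2 + A^2 - A^6, w = 0
2 components, writhe 0, over 12 crossings
lk(C1,C2) = 0
det 8, colorings 3 of 3^12 — not tricolorable
observation: det 8 = |V(-1)|; not divisible by 3, so not tricolorable


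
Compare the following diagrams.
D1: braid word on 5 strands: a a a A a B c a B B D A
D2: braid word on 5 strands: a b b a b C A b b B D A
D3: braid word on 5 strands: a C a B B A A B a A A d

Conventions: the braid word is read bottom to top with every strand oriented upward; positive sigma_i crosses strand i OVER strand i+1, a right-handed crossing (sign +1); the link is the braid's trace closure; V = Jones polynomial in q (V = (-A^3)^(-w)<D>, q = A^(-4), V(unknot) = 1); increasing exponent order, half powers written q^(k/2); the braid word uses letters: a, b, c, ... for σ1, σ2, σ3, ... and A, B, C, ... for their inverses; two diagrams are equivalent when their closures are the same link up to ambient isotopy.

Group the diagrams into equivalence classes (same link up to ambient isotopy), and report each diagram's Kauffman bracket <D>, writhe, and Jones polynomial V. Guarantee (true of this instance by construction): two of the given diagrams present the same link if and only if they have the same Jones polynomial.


grouping into links: {D1} | {D2} | {D3}
V(D1) = -q^-3 + 2q^-2 - 2q^-1 + 3 - 2q + 2q^2 - q^3  (w 0, c 12, <D> = -A^-12 + 2A^-8 - 2A^-4 + 3 - 2A^4 + 2A^8 - A^12)
V(D2) = q + q^3 - q^4  (w +2, c 12, <D> = -A^-10 + A^-6 + A^2)
V(D3) = -q^-6 + q^-5 - q^-4 + 2q^-3 - q^-2 + q^-1  [12 crossings, <D> = A^-8 - A^-4 + 2 - A^4 + A^8 - A^12, w = -4]
why: 3 values of V(q) split the 3 diagrams


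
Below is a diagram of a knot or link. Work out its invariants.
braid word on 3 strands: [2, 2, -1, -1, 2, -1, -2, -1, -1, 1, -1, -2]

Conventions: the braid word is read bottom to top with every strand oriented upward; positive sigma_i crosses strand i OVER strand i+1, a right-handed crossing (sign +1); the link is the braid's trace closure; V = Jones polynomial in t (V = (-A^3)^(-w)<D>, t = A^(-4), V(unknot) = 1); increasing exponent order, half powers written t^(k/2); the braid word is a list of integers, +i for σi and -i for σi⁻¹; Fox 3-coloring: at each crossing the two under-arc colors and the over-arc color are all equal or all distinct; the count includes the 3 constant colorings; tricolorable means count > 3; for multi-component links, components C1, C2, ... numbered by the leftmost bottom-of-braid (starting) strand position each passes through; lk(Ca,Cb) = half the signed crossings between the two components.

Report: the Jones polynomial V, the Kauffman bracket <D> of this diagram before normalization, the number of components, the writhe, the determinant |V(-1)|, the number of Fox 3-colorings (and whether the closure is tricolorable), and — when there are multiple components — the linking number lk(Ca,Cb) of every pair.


V(t) = -t^-4 + t^-3 + t^-1
bracket: A^-8 + 1 - A^4, w = -4
1 component, writhe -4, over 12 crossings
det 3, colorings 9 of 3^12 — tricolorable
observation: det 3 = |V(-1)|; divisible by 3, so tricolorable


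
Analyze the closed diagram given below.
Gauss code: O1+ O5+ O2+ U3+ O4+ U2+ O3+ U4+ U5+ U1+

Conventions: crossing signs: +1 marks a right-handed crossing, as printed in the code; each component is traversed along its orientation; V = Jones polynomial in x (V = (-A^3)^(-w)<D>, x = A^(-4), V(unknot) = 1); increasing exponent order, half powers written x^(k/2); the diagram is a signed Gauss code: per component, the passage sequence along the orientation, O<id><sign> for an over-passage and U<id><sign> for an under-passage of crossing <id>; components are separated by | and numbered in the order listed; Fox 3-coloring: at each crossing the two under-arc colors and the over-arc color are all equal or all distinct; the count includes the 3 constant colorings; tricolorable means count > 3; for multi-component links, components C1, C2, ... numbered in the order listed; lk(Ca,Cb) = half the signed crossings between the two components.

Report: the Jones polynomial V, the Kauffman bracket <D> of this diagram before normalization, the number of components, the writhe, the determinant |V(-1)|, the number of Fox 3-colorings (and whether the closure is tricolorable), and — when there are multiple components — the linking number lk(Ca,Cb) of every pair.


V = x + x^3 - x^4
<D> = A^-1 - A^3 - A^11 (w = +5)
1 component over 5 crossings, w = +5
9 Fox colorings among 3^5, |V(-1)| = 3: tricolorable
why: |V(-1)| = 3: so tricolorable, since 3 divides 3


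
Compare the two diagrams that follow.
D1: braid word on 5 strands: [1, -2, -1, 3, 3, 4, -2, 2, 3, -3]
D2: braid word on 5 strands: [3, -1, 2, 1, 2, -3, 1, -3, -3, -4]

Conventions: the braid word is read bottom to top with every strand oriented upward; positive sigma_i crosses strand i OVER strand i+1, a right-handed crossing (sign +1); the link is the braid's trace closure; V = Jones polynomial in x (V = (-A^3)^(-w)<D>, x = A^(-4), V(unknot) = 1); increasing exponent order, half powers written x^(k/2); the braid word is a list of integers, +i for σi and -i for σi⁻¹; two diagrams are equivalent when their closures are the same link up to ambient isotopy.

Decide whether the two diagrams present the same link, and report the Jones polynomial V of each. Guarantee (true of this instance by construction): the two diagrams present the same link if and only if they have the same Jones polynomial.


equivalent: no
D1 (bracket A^-6 + A^-2 + A^2 + A^6; 10 crossings at w = +2): V = 1 + x + x^2 + x^3
V(D2) = x^-2 + 2 + x^2  (w 0, c 10, <D> = A^-8 + 2 + A^8)
key observation: 2 values of V(x) split the 2 diagrams


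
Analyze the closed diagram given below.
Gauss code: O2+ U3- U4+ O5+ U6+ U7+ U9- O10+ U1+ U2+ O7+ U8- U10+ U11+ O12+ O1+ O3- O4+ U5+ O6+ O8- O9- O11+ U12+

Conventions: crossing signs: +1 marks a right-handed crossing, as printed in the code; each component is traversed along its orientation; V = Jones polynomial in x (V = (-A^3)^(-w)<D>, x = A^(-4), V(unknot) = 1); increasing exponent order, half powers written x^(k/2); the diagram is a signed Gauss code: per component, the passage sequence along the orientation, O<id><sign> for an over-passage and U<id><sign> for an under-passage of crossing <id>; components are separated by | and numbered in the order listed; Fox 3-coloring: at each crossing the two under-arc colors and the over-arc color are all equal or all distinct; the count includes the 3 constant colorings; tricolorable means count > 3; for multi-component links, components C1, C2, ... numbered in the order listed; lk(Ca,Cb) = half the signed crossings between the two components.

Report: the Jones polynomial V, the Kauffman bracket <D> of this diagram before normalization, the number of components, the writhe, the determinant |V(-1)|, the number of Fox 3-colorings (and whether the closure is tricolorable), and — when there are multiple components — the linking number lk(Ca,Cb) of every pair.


V = x^2 + 2x^4 - 2x^5 + x^6 - 2x^7 + x^8
<D> = A^-14 - 2A^-10 + A^-6 - 2A^-2 + 2A^2 + A^10 (w = +6)
1 component over 12 crossings, w = +6
27 Fox colorings among 3^12, |V(-1)| = 9: tricolorable
why: det 9 = |V(-1)|; divisible by 3, so tricolorable


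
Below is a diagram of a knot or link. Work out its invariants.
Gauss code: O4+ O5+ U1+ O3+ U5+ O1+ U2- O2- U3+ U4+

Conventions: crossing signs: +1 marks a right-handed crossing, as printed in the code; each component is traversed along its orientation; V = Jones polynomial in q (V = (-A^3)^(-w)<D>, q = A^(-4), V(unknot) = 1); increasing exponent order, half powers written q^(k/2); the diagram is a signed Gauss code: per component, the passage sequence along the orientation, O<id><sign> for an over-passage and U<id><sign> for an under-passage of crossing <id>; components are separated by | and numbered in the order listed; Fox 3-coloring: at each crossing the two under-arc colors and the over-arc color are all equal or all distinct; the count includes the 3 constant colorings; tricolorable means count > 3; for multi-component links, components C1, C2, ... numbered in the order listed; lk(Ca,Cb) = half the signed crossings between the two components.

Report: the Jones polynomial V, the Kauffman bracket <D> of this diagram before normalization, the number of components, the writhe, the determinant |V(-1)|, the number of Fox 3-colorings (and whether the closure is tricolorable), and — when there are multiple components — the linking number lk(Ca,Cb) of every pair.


V = q + q^3 - q^4
<D> = A^-7 - A^-3 - A^5 (w = +3)
1 component over 5 crossings, w = +3
9 Fox colorings among 3^5, |V(-1)| = 3: tricolorable
why: V spans 3 powers of q: at least 3 crossings in any diagram


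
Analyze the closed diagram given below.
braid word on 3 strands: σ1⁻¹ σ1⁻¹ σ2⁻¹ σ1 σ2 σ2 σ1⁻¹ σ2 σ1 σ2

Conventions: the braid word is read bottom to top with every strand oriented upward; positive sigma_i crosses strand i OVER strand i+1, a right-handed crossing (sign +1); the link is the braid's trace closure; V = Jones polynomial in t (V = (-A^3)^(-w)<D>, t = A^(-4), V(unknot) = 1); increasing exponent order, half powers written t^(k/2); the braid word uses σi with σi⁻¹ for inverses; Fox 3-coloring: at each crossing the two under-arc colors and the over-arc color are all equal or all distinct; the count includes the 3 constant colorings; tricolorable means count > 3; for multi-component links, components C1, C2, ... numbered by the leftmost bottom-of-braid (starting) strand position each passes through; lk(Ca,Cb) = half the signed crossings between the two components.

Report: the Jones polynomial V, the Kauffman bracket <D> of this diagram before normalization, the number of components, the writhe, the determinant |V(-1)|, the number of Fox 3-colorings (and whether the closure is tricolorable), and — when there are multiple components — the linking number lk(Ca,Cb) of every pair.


Jones polynomial: V(t) = t + t^3 - t^4
<D> = -A^-10 + A^-6 + A^2; writhe +2
components 1, writhe +2 (10 crossings)
3-colorings: 9 of 3^10, det 3 — tricolorable
note: V spans 3 powers of t: at least 3 crossings in any diagram
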